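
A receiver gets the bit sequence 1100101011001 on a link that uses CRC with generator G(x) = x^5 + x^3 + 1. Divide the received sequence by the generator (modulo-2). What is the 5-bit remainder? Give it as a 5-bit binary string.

Modulo-2 division of 1100101011001 by 101001:
  pos 0: 110010 XOR 101001 = 011011
  pos 1: 110111 XOR 101001 = 011110
  pos 2: 111100 XOR 101001 = 010101
  pos 3: 101011 XOR 101001 = 000010
  pos 7: 101001 XOR 101001 = 000000
Remainder = 00000 (zero — the frame passes the CRC check).

00000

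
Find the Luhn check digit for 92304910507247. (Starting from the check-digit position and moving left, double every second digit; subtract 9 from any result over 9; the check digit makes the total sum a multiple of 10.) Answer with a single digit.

5

Partial digits right→left: 7 4 2 7 0 5 0 1 9 4 0 3 2 9
Double every second digit counting from the check-digit position (so the 1st, 3rd, 5th, ... of the partial from the right).
  doubled (with −9 where >9): 5 4 0 0 9 0 4 → sum 22
  kept as-is: 4 7 5 1 4 3 9 → sum 33
Total = 22 + 33 = 55.
Check digit = (10 − (55 mod 10)) mod 10 = 5.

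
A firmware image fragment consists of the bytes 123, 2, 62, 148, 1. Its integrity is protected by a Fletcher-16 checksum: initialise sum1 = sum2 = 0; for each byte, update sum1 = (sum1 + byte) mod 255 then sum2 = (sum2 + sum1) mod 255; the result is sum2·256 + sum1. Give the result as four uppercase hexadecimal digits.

Running sums (mod 255):
  after byte 0 (123): sum1=123, sum2=123
  after byte 1 (2): sum1=125, sum2=248
  after byte 2 (62): sum1=187, sum2=180
  after byte 3 (148): sum1=80, sum2=5
  after byte 4 (1): sum1=81, sum2=86
Checksum = sum2·256 + sum1 = 86·256 + 81 = 22097 = 0x5651.

5651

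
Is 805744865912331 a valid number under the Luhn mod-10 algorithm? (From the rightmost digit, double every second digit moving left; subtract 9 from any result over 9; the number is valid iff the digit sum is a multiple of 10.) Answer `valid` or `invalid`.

From the right, keep odd positions and double even positions (subtract 9 from any doubled value over 9):
  doubled (positions 2,4,...): 6 4 9 3 8 5 0 → sum 35
  kept (positions 1,3,...): 1 3 1 5 8 4 5 8 → sum 35
Total = 70.
70 mod 10 = 0, so the number is valid.

valid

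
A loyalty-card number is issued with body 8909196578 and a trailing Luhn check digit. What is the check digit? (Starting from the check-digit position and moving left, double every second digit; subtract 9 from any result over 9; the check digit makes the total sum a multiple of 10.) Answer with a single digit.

3

Partial digits right→left: 8 7 5 6 9 1 9 0 9 8
Double every second digit counting from the check-digit position (so the 1st, 3rd, 5th, ... of the partial from the right).
  doubled (with −9 where >9): 7 1 9 9 9 → sum 35
  kept as-is: 7 6 1 0 8 → sum 22
Total = 35 + 22 = 57.
Check digit = (10 − (57 mod 10)) mod 10 = 3.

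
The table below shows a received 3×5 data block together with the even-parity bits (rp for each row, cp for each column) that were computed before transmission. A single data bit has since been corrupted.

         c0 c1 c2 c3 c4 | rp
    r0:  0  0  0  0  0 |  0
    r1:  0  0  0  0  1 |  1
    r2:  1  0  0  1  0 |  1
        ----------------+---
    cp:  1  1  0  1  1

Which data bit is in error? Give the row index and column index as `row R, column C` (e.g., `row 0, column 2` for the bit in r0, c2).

Recompute each row's even parity and compare to rp:
  r0: data parity 0, sent rp 0 → ok
  r1: data parity 1, sent rp 1 → ok
  r2: data parity 0, sent rp 1 → mismatch
Recompute each column's even parity and compare to cp:
  c0: data parity 1, sent cp 1 → ok
  c1: data parity 0, sent cp 1 → mismatch
  c2: data parity 0, sent cp 0 → ok
  c3: data parity 1, sent cp 1 → ok
  c4: data parity 1, sent cp 1 → ok
Exactly one row (r2) and one column (c1) fail → the flipped bit is at their intersection.

row 2, column 1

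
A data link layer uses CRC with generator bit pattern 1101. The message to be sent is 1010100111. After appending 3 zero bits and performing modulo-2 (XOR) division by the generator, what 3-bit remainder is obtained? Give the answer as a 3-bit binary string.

101

Append 3 zeros: 1010100111000. Divide by 1101 (XOR where the leading bit is 1):
  pos 0: 1010 XOR 1101 = 0111
  pos 1: 1111 XOR 1101 = 0010
  pos 3: 1000 XOR 1101 = 0101
  pos 4: 1011 XOR 1101 = 0110
  pos 5: 1101 XOR 1101 = 0000
  pos 9: 1000 XOR 1101 = 0101
Remainder (last 3 bits) = 101. This is the CRC / FCS.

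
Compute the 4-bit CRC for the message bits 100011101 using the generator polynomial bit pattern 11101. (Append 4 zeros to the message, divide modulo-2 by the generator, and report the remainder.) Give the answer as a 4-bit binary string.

Append 4 zeros: 1000111010000. Divide by 11101 (XOR where the leading bit is 1):
  pos 0: 10001 XOR 11101 = 01100
  pos 1: 11001 XOR 11101 = 00100
  pos 3: 10010 XOR 11101 = 01111
  pos 4: 11111 XOR 11101 = 00010
  pos 7: 10000 XOR 11101 = 01101
  pos 8: 11010 XOR 11101 = 00111
Remainder (last 4 bits) = 0111. This is the CRC / FCS.

0111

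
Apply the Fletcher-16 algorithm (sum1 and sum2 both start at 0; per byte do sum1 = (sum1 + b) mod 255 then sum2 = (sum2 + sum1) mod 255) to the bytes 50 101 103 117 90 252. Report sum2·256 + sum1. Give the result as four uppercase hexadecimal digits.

D7CB

Running sums (mod 255):
  after byte 0 (50): sum1=50, sum2=50
  after byte 1 (101): sum1=151, sum2=201
  after byte 2 (103): sum1=254, sum2=200
  after byte 3 (117): sum1=116, sum2=61
  after byte 4 (90): sum1=206, sum2=12
  after byte 5 (252): sum1=203, sum2=215
Checksum = sum2·256 + sum1 = 215·256 + 203 = 55243 = 0xD7CB.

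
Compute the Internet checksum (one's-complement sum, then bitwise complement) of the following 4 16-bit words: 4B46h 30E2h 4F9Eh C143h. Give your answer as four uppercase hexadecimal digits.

One's-complement addition (fold any carry out of bit 15 back into bit 0):
  0x4B46 + 0x30E2 = 0x07C28
  0x7C28 + 0x4F9E = 0x0CBC6
  0xCBC6 + 0xC143 = 0x18D09 → wrap carry → 0x8D0A
One's-complement sum = 0x8D0A.
Checksum = ~0x8D0A & 0xFFFF = 0x72F5.

72F5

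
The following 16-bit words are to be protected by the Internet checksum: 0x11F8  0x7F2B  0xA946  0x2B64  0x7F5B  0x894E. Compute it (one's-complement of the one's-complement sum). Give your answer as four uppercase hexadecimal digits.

9187

One's-complement addition (fold any carry out of bit 15 back into bit 0):
  0x11F8 + 0x7F2B = 0x09123
  0x9123 + 0xA946 = 0x13A69 → wrap carry → 0x3A6A
  0x3A6A + 0x2B64 = 0x065CE
  0x65CE + 0x7F5B = 0x0E529
  0xE529 + 0x894E = 0x16E77 → wrap carry → 0x6E78
One's-complement sum = 0x6E78.
Checksum = ~0x6E78 & 0xFFFF = 0x9187.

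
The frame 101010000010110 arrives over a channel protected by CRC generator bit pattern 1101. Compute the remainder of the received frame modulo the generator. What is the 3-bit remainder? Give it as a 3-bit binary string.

110

Modulo-2 division of 101010000010110 by 1101:
  pos 0: 1010 XOR 1101 = 0111
  pos 1: 1111 XOR 1101 = 0010
  pos 3: 1000 XOR 1101 = 0101
  pos 4: 1010 XOR 1101 = 0111
  pos 5: 1110 XOR 1101 = 0011
  pos 7: 1101 XOR 1101 = 0000
Remainder = 110 (nonzero — an error is detected).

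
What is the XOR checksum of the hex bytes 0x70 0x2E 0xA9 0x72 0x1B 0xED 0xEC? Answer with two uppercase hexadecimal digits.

9F

XOR the bytes together:
  start with 0x70
  0x70 ⊕ 0x2E = 0x5E
  0x5E ⊕ 0xA9 = 0xF7
  0xF7 ⊕ 0x72 = 0x85
  0x85 ⊕ 0x1B = 0x9E
  0x9E ⊕ 0xED = 0x73
  0x73 ⊕ 0xEC = 0x9F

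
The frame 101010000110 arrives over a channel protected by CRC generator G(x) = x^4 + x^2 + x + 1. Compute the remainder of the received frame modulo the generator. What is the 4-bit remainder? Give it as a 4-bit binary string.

Modulo-2 division of 101010000110 by 10111:
  pos 0: 10101 XOR 10111 = 00010
  pos 3: 10000 XOR 10111 = 00111
  pos 5: 11101 XOR 10111 = 01010
  pos 6: 10101 XOR 10111 = 00010
Remainder = 0100 (nonzero — an error is detected).

0100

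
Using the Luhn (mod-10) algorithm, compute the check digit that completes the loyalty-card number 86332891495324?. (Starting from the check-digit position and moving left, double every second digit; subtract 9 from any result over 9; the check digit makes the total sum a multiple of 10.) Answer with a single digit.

Partial digits right→left: 4 2 3 5 9 4 1 9 8 2 3 3 6 8
Double every second digit counting from the check-digit position (so the 1st, 3rd, 5th, ... of the partial from the right).
  doubled (with −9 where >9): 8 6 9 2 7 6 3 → sum 41
  kept as-is: 2 5 4 9 2 3 8 → sum 33
Total = 41 + 33 = 74.
Check digit = (10 − (74 mod 10)) mod 10 = 6.

6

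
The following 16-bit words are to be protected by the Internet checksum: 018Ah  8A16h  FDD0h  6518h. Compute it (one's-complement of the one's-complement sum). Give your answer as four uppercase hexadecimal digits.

One's-complement addition (fold any carry out of bit 15 back into bit 0):
  0x018A + 0x8A16 = 0x08BA0
  0x8BA0 + 0xFDD0 = 0x18970 → wrap carry → 0x8971
  0x8971 + 0x6518 = 0x0EE89
One's-complement sum = 0xEE89.
Checksum = ~0xEE89 & 0xFFFF = 0x1176.

1176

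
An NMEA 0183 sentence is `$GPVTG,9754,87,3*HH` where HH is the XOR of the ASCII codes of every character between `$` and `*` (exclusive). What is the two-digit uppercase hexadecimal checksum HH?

XOR the ASCII codes of the payload characters:
  'G' = 0x47 → acc = 0x47
  'P' = 0x50 → acc = 0x17
  'V' = 0x56 → acc = 0x41
  'T' = 0x54 → acc = 0x15
  'G' = 0x47 → acc = 0x52
  ',' = 0x2C → acc = 0x7E
  '9' = 0x39 → acc = 0x47
  '7' = 0x37 → acc = 0x70
  '5' = 0x35 → acc = 0x45
  '4' = 0x34 → acc = 0x71
  ',' = 0x2C → acc = 0x5D
  '8' = 0x38 → acc = 0x65
  '7' = 0x37 → acc = 0x52
  ',' = 0x2C → acc = 0x7E
  '3' = 0x33 → acc = 0x4D
Checksum = 0x4D.

4D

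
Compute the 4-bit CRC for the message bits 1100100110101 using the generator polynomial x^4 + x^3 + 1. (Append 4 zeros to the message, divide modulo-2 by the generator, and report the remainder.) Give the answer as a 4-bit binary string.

Append 4 zeros: 11001001101010000. Divide by 11001 (XOR where the leading bit is 1):
  pos 0: 11001 XOR 11001 = 00000
  pos 7: 11010 XOR 11001 = 00011
  pos 10: 11100 XOR 11001 = 00101
  pos 12: 10100 XOR 11001 = 01101
Remainder (last 4 bits) = 1101. This is the CRC / FCS.

1101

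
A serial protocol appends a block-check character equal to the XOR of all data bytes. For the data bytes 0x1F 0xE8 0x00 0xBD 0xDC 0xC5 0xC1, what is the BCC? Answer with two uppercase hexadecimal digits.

XOR the bytes together:
  start with 0x1F
  0x1F ⊕ 0xE8 = 0xF7
  0xF7 ⊕ 0x00 = 0xF7
  0xF7 ⊕ 0xBD = 0x4A
  0x4A ⊕ 0xDC = 0x96
  0x96 ⊕ 0xC5 = 0x53
  0x53 ⊕ 0xC1 = 0x92

92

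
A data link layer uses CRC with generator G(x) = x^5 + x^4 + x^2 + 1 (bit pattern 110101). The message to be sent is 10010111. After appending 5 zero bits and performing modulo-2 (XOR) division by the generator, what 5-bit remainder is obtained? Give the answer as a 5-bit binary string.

00100

Append 5 zeros: 1001011100000. Divide by 110101 (XOR where the leading bit is 1):
  pos 0: 100101 XOR 110101 = 010000
  pos 1: 100001 XOR 110101 = 010100
  pos 2: 101001 XOR 110101 = 011100
  pos 3: 111000 XOR 110101 = 001101
  pos 5: 110100 XOR 110101 = 000001
Remainder (last 5 bits) = 00100. This is the CRC / FCS.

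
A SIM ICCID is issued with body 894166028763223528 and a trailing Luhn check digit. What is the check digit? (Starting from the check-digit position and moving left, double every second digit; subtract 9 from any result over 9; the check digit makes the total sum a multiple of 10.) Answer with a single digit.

0

Partial digits right→left: 8 2 5 3 2 2 3 6 7 8 2 0 6 6 1 4 9 8
Double every second digit counting from the check-digit position (so the 1st, 3rd, 5th, ... of the partial from the right).
  doubled (with −9 where >9): 7 1 4 6 5 4 3 2 9 → sum 41
  kept as-is: 2 3 2 6 8 0 6 4 8 → sum 39
Total = 41 + 39 = 80.
Check digit = (10 − (80 mod 10)) mod 10 = 0.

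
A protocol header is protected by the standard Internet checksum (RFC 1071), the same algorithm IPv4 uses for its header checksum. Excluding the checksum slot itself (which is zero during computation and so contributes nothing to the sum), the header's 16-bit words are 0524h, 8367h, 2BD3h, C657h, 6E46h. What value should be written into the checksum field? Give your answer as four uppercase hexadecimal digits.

One's-complement addition (fold any carry out of bit 15 back into bit 0):
  0x0524 + 0x8367 = 0x0888B
  0x888B + 0x2BD3 = 0x0B45E
  0xB45E + 0xC657 = 0x17AB5 → wrap carry → 0x7AB6
  0x7AB6 + 0x6E46 = 0x0E8FC
One's-complement sum = 0xE8FC.
Checksum = ~0xE8FC & 0xFFFF = 0x1703.

1703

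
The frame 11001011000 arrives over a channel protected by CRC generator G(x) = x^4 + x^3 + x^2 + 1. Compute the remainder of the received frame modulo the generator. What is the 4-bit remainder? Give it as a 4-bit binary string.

Modulo-2 division of 11001011000 by 11101:
  pos 0: 11001 XOR 11101 = 00100
  pos 2: 10001 XOR 11101 = 01100
  pos 3: 11001 XOR 11101 = 00100
  pos 5: 10000 XOR 11101 = 01101
  pos 6: 11010 XOR 11101 = 00111
Remainder = 0111 (nonzero — an error is detected).

0111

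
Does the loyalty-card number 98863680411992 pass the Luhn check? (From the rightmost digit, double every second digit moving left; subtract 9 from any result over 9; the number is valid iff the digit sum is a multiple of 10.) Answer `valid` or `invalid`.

valid

From the right, keep odd positions and double even positions (subtract 9 from any doubled value over 9):
  doubled (positions 2,4,...): 9 2 8 7 6 7 9 → sum 48
  kept (positions 1,3,...): 2 9 1 0 6 6 8 → sum 32
Total = 80.
80 mod 10 = 0, so the number is valid.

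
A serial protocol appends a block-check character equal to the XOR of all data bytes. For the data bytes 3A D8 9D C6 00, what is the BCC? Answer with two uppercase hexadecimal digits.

XOR the bytes together:
  start with 0x3A
  0x3A ⊕ 0xD8 = 0xE2
  0xE2 ⊕ 0x9D = 0x7F
  0x7F ⊕ 0xC6 = 0xB9
  0xB9 ⊕ 0x00 = 0xB9

B9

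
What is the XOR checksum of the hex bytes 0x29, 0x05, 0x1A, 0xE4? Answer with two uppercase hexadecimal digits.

D2

XOR the bytes together:
  start with 0x29
  0x29 ⊕ 0x05 = 0x2C
  0x2C ⊕ 0x1A = 0x36
  0x36 ⊕ 0xE4 = 0xD2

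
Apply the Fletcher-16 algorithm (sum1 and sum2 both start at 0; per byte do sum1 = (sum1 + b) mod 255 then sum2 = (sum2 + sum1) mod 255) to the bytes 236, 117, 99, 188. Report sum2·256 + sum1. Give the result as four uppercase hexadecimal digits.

9782

Running sums (mod 255):
  after byte 0 (236): sum1=236, sum2=236
  after byte 1 (117): sum1=98, sum2=79
  after byte 2 (99): sum1=197, sum2=21
  after byte 3 (188): sum1=130, sum2=151
Checksum = sum2·256 + sum1 = 151·256 + 130 = 38786 = 0x9782.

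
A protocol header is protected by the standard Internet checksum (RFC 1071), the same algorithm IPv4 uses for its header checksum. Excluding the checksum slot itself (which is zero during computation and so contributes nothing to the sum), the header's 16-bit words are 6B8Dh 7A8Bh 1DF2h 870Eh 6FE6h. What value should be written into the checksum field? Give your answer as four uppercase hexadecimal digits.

0500

One's-complement addition (fold any carry out of bit 15 back into bit 0):
  0x6B8D + 0x7A8B = 0x0E618
  0xE618 + 0x1DF2 = 0x1040A → wrap carry → 0x040B
  0x040B + 0x870E = 0x08B19
  0x8B19 + 0x6FE6 = 0x0FAFF
One's-complement sum = 0xFAFF.
Checksum = ~0xFAFF & 0xFFFF = 0x0500.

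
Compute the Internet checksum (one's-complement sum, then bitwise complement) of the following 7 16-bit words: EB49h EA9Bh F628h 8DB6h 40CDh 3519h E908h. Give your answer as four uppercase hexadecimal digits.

474B

One's-complement addition (fold any carry out of bit 15 back into bit 0):
  0xEB49 + 0xEA9B = 0x1D5E4 → wrap carry → 0xD5E5
  0xD5E5 + 0xF628 = 0x1CC0D → wrap carry → 0xCC0E
  0xCC0E + 0x8DB6 = 0x159C4 → wrap carry → 0x59C5
  0x59C5 + 0x40CD = 0x09A92
  0x9A92 + 0x3519 = 0x0CFAB
  0xCFAB + 0xE908 = 0x1B8B3 → wrap carry → 0xB8B4
One's-complement sum = 0xB8B4.
Checksum = ~0xB8B4 & 0xFFFF = 0x474B.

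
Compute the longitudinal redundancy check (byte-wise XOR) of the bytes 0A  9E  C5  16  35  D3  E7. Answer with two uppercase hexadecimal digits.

46

XOR the bytes together:
  start with 0x0A
  0x0A ⊕ 0x9E = 0x94
  0x94 ⊕ 0xC5 = 0x51
  0x51 ⊕ 0x16 = 0x47
  0x47 ⊕ 0x35 = 0x72
  0x72 ⊕ 0xD3 = 0xA1
  0xA1 ⊕ 0xE7 = 0x46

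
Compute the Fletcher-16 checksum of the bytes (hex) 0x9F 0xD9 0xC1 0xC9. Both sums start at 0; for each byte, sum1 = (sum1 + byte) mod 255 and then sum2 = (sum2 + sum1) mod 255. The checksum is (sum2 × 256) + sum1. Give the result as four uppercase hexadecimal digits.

5905

Running sums (mod 255):
  after byte 0 (0x9F): sum1=159, sum2=159
  after byte 1 (0xD9): sum1=121, sum2=25
  after byte 2 (0xC1): sum1=59, sum2=84
  after byte 3 (0xC9): sum1=5, sum2=89
Checksum = sum2·256 + sum1 = 89·256 + 5 = 22789 = 0x5905.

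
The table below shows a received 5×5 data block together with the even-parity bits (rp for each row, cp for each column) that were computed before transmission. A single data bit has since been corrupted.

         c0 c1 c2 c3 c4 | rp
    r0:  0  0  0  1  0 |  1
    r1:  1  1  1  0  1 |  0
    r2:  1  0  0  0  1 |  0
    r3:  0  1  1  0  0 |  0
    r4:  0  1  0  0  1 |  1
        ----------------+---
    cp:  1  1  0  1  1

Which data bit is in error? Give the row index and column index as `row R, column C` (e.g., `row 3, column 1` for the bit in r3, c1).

row 4, column 0

Recompute each row's even parity and compare to rp:
  r0: data parity 1, sent rp 1 → ok
  r1: data parity 0, sent rp 0 → ok
  r2: data parity 0, sent rp 0 → ok
  r3: data parity 0, sent rp 0 → ok
  r4: data parity 0, sent rp 1 → mismatch
Recompute each column's even parity and compare to cp:
  c0: data parity 0, sent cp 1 → mismatch
  c1: data parity 1, sent cp 1 → ok
  c2: data parity 0, sent cp 0 → ok
  c3: data parity 1, sent cp 1 → ok
  c4: data parity 1, sent cp 1 → ok
Exactly one row (r4) and one column (c0) fail → the flipped bit is at their intersection.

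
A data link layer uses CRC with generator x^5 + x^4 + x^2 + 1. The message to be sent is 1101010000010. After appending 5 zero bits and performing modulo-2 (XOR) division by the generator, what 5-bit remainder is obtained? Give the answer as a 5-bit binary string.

11111

Append 5 zeros: 110101000001000000. Divide by 110101 (XOR where the leading bit is 1):
  pos 0: 110101 XOR 110101 = 000000
  pos 11: 100000 XOR 110101 = 010101
  pos 12: 101010 XOR 110101 = 011111
Remainder (last 5 bits) = 11111. This is the CRC / FCS.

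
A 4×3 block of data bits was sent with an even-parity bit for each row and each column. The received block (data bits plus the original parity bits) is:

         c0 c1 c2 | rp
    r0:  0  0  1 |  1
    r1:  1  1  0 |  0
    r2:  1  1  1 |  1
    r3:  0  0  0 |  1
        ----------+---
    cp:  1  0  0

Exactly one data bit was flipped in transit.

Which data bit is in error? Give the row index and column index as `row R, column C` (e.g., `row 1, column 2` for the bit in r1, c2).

row 3, column 0

Recompute each row's even parity and compare to rp:
  r0: data parity 1, sent rp 1 → ok
  r1: data parity 0, sent rp 0 → ok
  r2: data parity 1, sent rp 1 → ok
  r3: data parity 0, sent rp 1 → mismatch
Recompute each column's even parity and compare to cp:
  c0: data parity 0, sent cp 1 → mismatch
  c1: data parity 0, sent cp 0 → ok
  c2: data parity 0, sent cp 0 → ok
Exactly one row (r3) and one column (c0) fail → the flipped bit is at their intersection.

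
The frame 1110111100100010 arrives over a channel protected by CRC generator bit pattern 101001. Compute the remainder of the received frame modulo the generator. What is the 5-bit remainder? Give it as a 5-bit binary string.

00000

Modulo-2 division of 1110111100100010 by 101001:
  pos 0: 111011 XOR 101001 = 010010
  pos 1: 100101 XOR 101001 = 001100
  pos 3: 110010 XOR 101001 = 011011
  pos 4: 110110 XOR 101001 = 011111
  pos 5: 111111 XOR 101001 = 010110
  pos 6: 101100 XOR 101001 = 000101
  pos 9: 101001 XOR 101001 = 000000
Remainder = 00000 (zero — the frame passes the CRC check).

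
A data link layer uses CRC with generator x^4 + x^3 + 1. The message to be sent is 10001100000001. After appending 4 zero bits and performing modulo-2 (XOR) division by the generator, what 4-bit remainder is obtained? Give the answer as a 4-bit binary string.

Append 4 zeros: 100011000000010000. Divide by 11001 (XOR where the leading bit is 1):
  pos 0: 10001 XOR 11001 = 01000
  pos 1: 10001 XOR 11001 = 01000
  pos 2: 10000 XOR 11001 = 01001
  pos 3: 10010 XOR 11001 = 01011
  pos 4: 10110 XOR 11001 = 01111
  pos 5: 11110 XOR 11001 = 00111
  pos 7: 11100 XOR 11001 = 00101
  pos 9: 10101 XOR 11001 = 01100
  pos 10: 11000 XOR 11001 = 00001
Remainder (last 4 bits) = 1000. This is the CRC / FCS.

1000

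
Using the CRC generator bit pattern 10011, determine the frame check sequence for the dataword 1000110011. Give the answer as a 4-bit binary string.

0111

Append 4 zeros: 10001100110000. Divide by 10011 (XOR where the leading bit is 1):
  pos 0: 10001 XOR 10011 = 00010
  pos 3: 10100 XOR 10011 = 00111
  pos 5: 11111 XOR 10011 = 01100
  pos 6: 11000 XOR 10011 = 01011
  pos 7: 10110 XOR 10011 = 00101
  pos 9: 10100 XOR 10011 = 00111
Remainder (last 4 bits) = 0111. This is the CRC / FCS.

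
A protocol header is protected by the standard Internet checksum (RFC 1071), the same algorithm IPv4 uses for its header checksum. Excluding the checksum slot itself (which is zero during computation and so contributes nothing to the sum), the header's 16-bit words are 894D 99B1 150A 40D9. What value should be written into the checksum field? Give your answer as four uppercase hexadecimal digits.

871D

One's-complement addition (fold any carry out of bit 15 back into bit 0):
  0x894D + 0x99B1 = 0x122FE → wrap carry → 0x22FF
  0x22FF + 0x150A = 0x03809
  0x3809 + 0x40D9 = 0x078E2
One's-complement sum = 0x78E2.
Checksum = ~0x78E2 & 0xFFFF = 0x871D.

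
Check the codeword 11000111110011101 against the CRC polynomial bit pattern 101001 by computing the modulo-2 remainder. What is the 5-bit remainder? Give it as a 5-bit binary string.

00001

Modulo-2 division of 11000111110011101 by 101001:
  pos 0: 110001 XOR 101001 = 011000
  pos 1: 110001 XOR 101001 = 011000
  pos 2: 110001 XOR 101001 = 011000
  pos 3: 110001 XOR 101001 = 011000
  pos 4: 110001 XOR 101001 = 011000
  pos 5: 110000 XOR 101001 = 011001
  pos 6: 110010 XOR 101001 = 011011
  pos 7: 110111 XOR 101001 = 011110
  pos 8: 111101 XOR 101001 = 010100
  pos 9: 101001 XOR 101001 = 000000
Remainder = 00001 (nonzero — an error is detected).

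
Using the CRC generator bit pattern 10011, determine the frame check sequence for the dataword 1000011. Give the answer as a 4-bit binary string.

0010

Append 4 zeros: 10000110000. Divide by 10011 (XOR where the leading bit is 1):
  pos 0: 10000 XOR 10011 = 00011
  pos 3: 11110 XOR 10011 = 01101
  pos 4: 11010 XOR 10011 = 01001
  pos 5: 10010 XOR 10011 = 00001
Remainder (last 4 bits) = 0010. This is the CRC / FCS.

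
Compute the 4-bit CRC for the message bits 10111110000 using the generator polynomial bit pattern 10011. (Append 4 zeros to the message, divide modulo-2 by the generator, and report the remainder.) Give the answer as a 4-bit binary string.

Append 4 zeros: 101111100000000. Divide by 10011 (XOR where the leading bit is 1):
  pos 0: 10111 XOR 10011 = 00100
  pos 2: 10011 XOR 10011 = 00000
Remainder (last 4 bits) = 0000. This is the CRC / FCS.

0000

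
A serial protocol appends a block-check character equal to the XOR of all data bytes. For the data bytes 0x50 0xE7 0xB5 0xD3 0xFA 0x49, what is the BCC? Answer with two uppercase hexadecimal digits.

XOR the bytes together:
  start with 0x50
  0x50 ⊕ 0xE7 = 0xB7
  0xB7 ⊕ 0xB5 = 0x02
  0x02 ⊕ 0xD3 = 0xD1
  0xD1 ⊕ 0xFA = 0x2B
  0x2B ⊕ 0x49 = 0x62

62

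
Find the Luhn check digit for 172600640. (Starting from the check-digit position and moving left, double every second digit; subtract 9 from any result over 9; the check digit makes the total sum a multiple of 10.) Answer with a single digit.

4

Partial digits right→left: 0 4 6 0 0 6 2 7 1
Double every second digit counting from the check-digit position (so the 1st, 3rd, 5th, ... of the partial from the right).
  doubled (with −9 where >9): 0 3 0 4 2 → sum 9
  kept as-is: 4 0 6 7 → sum 17
Total = 9 + 17 = 26.
Check digit = (10 − (26 mod 10)) mod 10 = 4.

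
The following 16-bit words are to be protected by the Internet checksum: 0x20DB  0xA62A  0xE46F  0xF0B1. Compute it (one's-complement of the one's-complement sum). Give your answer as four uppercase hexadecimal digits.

63D8

One's-complement addition (fold any carry out of bit 15 back into bit 0):
  0x20DB + 0xA62A = 0x0C705
  0xC705 + 0xE46F = 0x1AB74 → wrap carry → 0xAB75
  0xAB75 + 0xF0B1 = 0x19C26 → wrap carry → 0x9C27
One's-complement sum = 0x9C27.
Checksum = ~0x9C27 & 0xFFFF = 0x63D8.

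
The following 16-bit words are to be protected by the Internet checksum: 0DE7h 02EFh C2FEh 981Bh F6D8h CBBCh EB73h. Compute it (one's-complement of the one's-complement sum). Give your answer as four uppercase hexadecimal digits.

One's-complement addition (fold any carry out of bit 15 back into bit 0):
  0x0DE7 + 0x02EF = 0x010D6
  0x10D6 + 0xC2FE = 0x0D3D4
  0xD3D4 + 0x981B = 0x16BEF → wrap carry → 0x6BF0
  0x6BF0 + 0xF6D8 = 0x162C8 → wrap carry → 0x62C9
  0x62C9 + 0xCBBC = 0x12E85 → wrap carry → 0x2E86
  0x2E86 + 0xEB73 = 0x119F9 → wrap carry → 0x19FA
One's-complement sum = 0x19FA.
Checksum = ~0x19FA & 0xFFFF = 0xE605.

E605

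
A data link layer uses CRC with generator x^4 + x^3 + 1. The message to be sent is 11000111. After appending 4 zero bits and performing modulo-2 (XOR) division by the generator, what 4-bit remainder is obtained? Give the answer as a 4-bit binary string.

Append 4 zeros: 110001110000. Divide by 11001 (XOR where the leading bit is 1):
  pos 0: 11000 XOR 11001 = 00001
  pos 4: 11110 XOR 11001 = 00111
  pos 6: 11100 XOR 11001 = 00101
Remainder (last 4 bits) = 1010. This is the CRC / FCS.

1010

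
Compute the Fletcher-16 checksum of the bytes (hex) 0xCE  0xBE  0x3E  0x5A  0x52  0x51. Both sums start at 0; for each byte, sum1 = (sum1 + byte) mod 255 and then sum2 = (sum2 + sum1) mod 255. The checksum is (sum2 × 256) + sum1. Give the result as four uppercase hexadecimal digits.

90C9

Running sums (mod 255):
  after byte 0 (0xCE): sum1=206, sum2=206
  after byte 1 (0xBE): sum1=141, sum2=92
  after byte 2 (0x3E): sum1=203, sum2=40
  after byte 3 (0x5A): sum1=38, sum2=78
  after byte 4 (0x52): sum1=120, sum2=198
  after byte 5 (0x51): sum1=201, sum2=144
Checksum = sum2·256 + sum1 = 144·256 + 201 = 37065 = 0x90C9.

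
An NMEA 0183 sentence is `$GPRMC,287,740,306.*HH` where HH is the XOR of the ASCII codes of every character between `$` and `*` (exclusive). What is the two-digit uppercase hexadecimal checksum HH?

72

XOR the ASCII codes of the payload characters:
  'G' = 0x47 → acc = 0x47
  'P' = 0x50 → acc = 0x17
  'R' = 0x52 → acc = 0x45
  'M' = 0x4D → acc = 0x08
  'C' = 0x43 → acc = 0x4B
  ',' = 0x2C → acc = 0x67
  '2' = 0x32 → acc = 0x55
  '8' = 0x38 → acc = 0x6D
  '7' = 0x37 → acc = 0x5A
  ',' = 0x2C → acc = 0x76
  '7' = 0x37 → acc = 0x41
  '4' = 0x34 → acc = 0x75
  '0' = 0x30 → acc = 0x45
  ',' = 0x2C → acc = 0x69
  '3' = 0x33 → acc = 0x5A
  '0' = 0x30 → acc = 0x6A
  '6' = 0x36 → acc = 0x5C
  '.' = 0x2E → acc = 0x72
Checksum = 0x72.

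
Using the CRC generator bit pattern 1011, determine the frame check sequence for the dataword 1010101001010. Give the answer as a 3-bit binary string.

110

Append 3 zeros: 1010101001010000. Divide by 1011 (XOR where the leading bit is 1):
  pos 0: 1010 XOR 1011 = 0001
  pos 3: 1101 XOR 1011 = 0110
  pos 4: 1100 XOR 1011 = 0111
  pos 5: 1110 XOR 1011 = 0101
  pos 6: 1011 XOR 1011 = 0000
  pos 11: 1000 XOR 1011 = 0011
Remainder (last 3 bits) = 110. This is the CRC / FCS.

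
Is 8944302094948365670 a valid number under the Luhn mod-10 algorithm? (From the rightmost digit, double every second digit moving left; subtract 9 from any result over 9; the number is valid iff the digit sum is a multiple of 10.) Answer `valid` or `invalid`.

valid

From the right, keep odd positions and double even positions (subtract 9 from any doubled value over 9):
  doubled (positions 2,4,...): 5 1 6 8 8 0 0 8 9 → sum 45
  kept (positions 1,3,...): 0 6 6 8 9 9 2 3 4 8 → sum 55
Total = 100.
100 mod 10 = 0, so the number is valid.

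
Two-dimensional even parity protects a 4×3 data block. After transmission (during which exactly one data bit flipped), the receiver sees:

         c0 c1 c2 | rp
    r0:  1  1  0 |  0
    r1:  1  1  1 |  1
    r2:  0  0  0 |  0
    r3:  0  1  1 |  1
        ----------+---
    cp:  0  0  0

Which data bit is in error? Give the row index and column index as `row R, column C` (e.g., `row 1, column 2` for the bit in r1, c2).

row 3, column 1

Recompute each row's even parity and compare to rp:
  r0: data parity 0, sent rp 0 → ok
  r1: data parity 1, sent rp 1 → ok
  r2: data parity 0, sent rp 0 → ok
  r3: data parity 0, sent rp 1 → mismatch
Recompute each column's even parity and compare to cp:
  c0: data parity 0, sent cp 0 → ok
  c1: data parity 1, sent cp 0 → mismatch
  c2: data parity 0, sent cp 0 → ok
Exactly one row (r3) and one column (c1) fail → the flipped bit is at their intersection.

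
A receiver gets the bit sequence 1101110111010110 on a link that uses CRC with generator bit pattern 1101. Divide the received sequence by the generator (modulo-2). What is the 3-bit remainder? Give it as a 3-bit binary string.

110

Modulo-2 division of 1101110111010110 by 1101:
  pos 0: 1101 XOR 1101 = 0000
  pos 4: 1101 XOR 1101 = 0000
  pos 8: 1101 XOR 1101 = 0000
Remainder = 110 (nonzero — an error is detected).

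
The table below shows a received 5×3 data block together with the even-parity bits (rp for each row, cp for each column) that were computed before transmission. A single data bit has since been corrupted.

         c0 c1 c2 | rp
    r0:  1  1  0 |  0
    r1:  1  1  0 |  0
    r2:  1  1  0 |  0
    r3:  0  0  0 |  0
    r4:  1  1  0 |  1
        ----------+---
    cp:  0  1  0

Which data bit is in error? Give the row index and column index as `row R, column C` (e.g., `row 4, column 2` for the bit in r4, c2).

Recompute each row's even parity and compare to rp:
  r0: data parity 0, sent rp 0 → ok
  r1: data parity 0, sent rp 0 → ok
  r2: data parity 0, sent rp 0 → ok
  r3: data parity 0, sent rp 0 → ok
  r4: data parity 0, sent rp 1 → mismatch
Recompute each column's even parity and compare to cp:
  c0: data parity 0, sent cp 0 → ok
  c1: data parity 0, sent cp 1 → mismatch
  c2: data parity 0, sent cp 0 → ok
Exactly one row (r4) and one column (c1) fail → the flipped bit is at their intersection.

row 4, column 1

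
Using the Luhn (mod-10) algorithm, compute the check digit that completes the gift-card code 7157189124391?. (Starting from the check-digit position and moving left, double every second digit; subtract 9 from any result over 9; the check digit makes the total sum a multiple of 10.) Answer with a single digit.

Partial digits right→left: 1 9 3 4 2 1 9 8 1 7 5 1 7
Double every second digit counting from the check-digit position (so the 1st, 3rd, 5th, ... of the partial from the right).
  doubled (with −9 where >9): 2 6 4 9 2 1 5 → sum 29
  kept as-is: 9 4 1 8 7 1 → sum 30
Total = 29 + 30 = 59.
Check digit = (10 − (59 mod 10)) mod 10 = 1.

1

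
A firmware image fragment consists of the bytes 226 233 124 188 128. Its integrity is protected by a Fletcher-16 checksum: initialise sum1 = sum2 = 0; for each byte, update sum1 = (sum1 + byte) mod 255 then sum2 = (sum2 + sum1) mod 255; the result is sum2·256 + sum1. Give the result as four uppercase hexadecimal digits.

Running sums (mod 255):
  after byte 0 (226): sum1=226, sum2=226
  after byte 1 (233): sum1=204, sum2=175
  after byte 2 (124): sum1=73, sum2=248
  after byte 3 (188): sum1=6, sum2=254
  after byte 4 (128): sum1=134, sum2=133
Checksum = sum2·256 + sum1 = 133·256 + 134 = 34182 = 0x8586.

8586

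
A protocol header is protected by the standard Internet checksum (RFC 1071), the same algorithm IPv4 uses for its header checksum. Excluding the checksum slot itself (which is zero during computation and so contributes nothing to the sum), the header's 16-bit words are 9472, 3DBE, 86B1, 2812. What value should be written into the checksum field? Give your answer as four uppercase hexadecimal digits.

7F0B

One's-complement addition (fold any carry out of bit 15 back into bit 0):
  0x9472 + 0x3DBE = 0x0D230
  0xD230 + 0x86B1 = 0x158E1 → wrap carry → 0x58E2
  0x58E2 + 0x2812 = 0x080F4
One's-complement sum = 0x80F4.
Checksum = ~0x80F4 & 0xFFFF = 0x7F0B.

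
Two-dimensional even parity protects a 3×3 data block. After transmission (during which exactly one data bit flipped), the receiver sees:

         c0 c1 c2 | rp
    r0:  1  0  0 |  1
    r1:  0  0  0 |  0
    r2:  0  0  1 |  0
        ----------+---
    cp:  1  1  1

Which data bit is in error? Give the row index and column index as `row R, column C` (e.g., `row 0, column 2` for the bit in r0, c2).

Recompute each row's even parity and compare to rp:
  r0: data parity 1, sent rp 1 → ok
  r1: data parity 0, sent rp 0 → ok
  r2: data parity 1, sent rp 0 → mismatch
Recompute each column's even parity and compare to cp:
  c0: data parity 1, sent cp 1 → ok
  c1: data parity 0, sent cp 1 → mismatch
  c2: data parity 1, sent cp 1 → ok
Exactly one row (r2) and one column (c1) fail → the flipped bit is at their intersection.

row 2, column 1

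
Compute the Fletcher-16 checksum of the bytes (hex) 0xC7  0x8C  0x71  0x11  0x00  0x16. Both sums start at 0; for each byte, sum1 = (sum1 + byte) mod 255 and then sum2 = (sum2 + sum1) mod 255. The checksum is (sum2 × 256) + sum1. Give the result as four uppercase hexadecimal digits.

7CEC

Running sums (mod 255):
  after byte 0 (0xC7): sum1=199, sum2=199
  after byte 1 (0x8C): sum1=84, sum2=28
  after byte 2 (0x71): sum1=197, sum2=225
  after byte 3 (0x11): sum1=214, sum2=184
  after byte 4 (0x00): sum1=214, sum2=143
  after byte 5 (0x16): sum1=236, sum2=124
Checksum = sum2·256 + sum1 = 124·256 + 236 = 31980 = 0x7CEC.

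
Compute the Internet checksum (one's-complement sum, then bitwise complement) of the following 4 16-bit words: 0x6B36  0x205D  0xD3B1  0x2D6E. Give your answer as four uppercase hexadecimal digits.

734C

One's-complement addition (fold any carry out of bit 15 back into bit 0):
  0x6B36 + 0x205D = 0x08B93
  0x8B93 + 0xD3B1 = 0x15F44 → wrap carry → 0x5F45
  0x5F45 + 0x2D6E = 0x08CB3
One's-complement sum = 0x8CB3.
Checksum = ~0x8CB3 & 0xFFFF = 0x734C.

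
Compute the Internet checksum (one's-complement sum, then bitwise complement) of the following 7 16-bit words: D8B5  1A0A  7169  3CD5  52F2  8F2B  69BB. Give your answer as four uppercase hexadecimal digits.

One's-complement addition (fold any carry out of bit 15 back into bit 0):
  0xD8B5 + 0x1A0A = 0x0F2BF
  0xF2BF + 0x7169 = 0x16428 → wrap carry → 0x6429
  0x6429 + 0x3CD5 = 0x0A0FE
  0xA0FE + 0x52F2 = 0x0F3F0
  0xF3F0 + 0x8F2B = 0x1831B → wrap carry → 0x831C
  0x831C + 0x69BB = 0x0ECD7
One's-complement sum = 0xECD7.
Checksum = ~0xECD7 & 0xFFFF = 0x1328.

1328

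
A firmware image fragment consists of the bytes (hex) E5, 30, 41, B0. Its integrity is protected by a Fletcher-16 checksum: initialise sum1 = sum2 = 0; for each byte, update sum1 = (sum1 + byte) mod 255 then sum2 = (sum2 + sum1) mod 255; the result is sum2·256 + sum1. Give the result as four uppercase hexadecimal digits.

5B08

Running sums (mod 255):
  after byte 0 (E5): sum1=229, sum2=229
  after byte 1 (30): sum1=22, sum2=251
  after byte 2 (41): sum1=87, sum2=83
  after byte 3 (B0): sum1=8, sum2=91
Checksum = sum2·256 + sum1 = 91·256 + 8 = 23304 = 0x5B08.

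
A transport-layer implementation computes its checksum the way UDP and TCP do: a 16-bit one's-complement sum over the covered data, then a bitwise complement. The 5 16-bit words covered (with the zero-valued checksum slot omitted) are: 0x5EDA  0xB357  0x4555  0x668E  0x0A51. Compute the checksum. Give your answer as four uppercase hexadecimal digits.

One's-complement addition (fold any carry out of bit 15 back into bit 0):
  0x5EDA + 0xB357 = 0x11231 → wrap carry → 0x1232
  0x1232 + 0x4555 = 0x05787
  0x5787 + 0x668E = 0x0BE15
  0xBE15 + 0x0A51 = 0x0C866
One's-complement sum = 0xC866.
Checksum = ~0xC866 & 0xFFFF = 0x3799.

3799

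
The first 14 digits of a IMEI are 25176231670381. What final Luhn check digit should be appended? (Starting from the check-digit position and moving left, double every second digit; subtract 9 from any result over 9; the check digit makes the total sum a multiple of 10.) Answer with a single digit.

Partial digits right→left: 1 8 3 0 7 6 1 3 2 6 7 1 5 2
Double every second digit counting from the check-digit position (so the 1st, 3rd, 5th, ... of the partial from the right).
  doubled (with −9 where >9): 2 6 5 2 4 5 1 → sum 25
  kept as-is: 8 0 6 3 6 1 2 → sum 26
Total = 25 + 26 = 51.
Check digit = (10 − (51 mod 10)) mod 10 = 9.

9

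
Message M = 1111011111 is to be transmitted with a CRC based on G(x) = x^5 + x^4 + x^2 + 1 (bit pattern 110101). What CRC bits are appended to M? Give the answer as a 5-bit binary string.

Append 5 zeros: 111101111100000. Divide by 110101 (XOR where the leading bit is 1):
  pos 0: 111101 XOR 110101 = 001000
  pos 2: 100011 XOR 110101 = 010110
  pos 3: 101101 XOR 110101 = 011000
  pos 4: 110001 XOR 110101 = 000100
  pos 7: 100000 XOR 110101 = 010101
  pos 8: 101010 XOR 110101 = 011111
  pos 9: 111110 XOR 110101 = 001011
Remainder (last 5 bits) = 01011. This is the CRC / FCS.

01011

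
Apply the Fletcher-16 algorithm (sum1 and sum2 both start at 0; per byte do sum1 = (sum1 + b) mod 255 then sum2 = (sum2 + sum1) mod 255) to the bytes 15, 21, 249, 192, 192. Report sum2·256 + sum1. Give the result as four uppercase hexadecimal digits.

CF9F

Running sums (mod 255):
  after byte 0 (15): sum1=15, sum2=15
  after byte 1 (21): sum1=36, sum2=51
  after byte 2 (249): sum1=30, sum2=81
  after byte 3 (192): sum1=222, sum2=48
  after byte 4 (192): sum1=159, sum2=207
Checksum = sum2·256 + sum1 = 207·256 + 159 = 53151 = 0xCF9F.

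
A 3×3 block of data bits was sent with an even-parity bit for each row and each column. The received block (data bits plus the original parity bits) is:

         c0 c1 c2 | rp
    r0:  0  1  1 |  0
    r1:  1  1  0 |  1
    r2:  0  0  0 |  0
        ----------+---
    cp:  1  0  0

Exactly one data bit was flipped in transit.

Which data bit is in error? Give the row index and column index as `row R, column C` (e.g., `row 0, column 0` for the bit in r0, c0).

Recompute each row's even parity and compare to rp:
  r0: data parity 0, sent rp 0 → ok
  r1: data parity 0, sent rp 1 → mismatch
  r2: data parity 0, sent rp 0 → ok
Recompute each column's even parity and compare to cp:
  c0: data parity 1, sent cp 1 → ok
  c1: data parity 0, sent cp 0 → ok
  c2: data parity 1, sent cp 0 → mismatch
Exactly one row (r1) and one column (c2) fail → the flipped bit is at their intersection.

row 1, column 2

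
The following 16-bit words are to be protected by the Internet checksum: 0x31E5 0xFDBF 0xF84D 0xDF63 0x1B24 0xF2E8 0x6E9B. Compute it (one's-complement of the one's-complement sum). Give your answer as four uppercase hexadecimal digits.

7C00

One's-complement addition (fold any carry out of bit 15 back into bit 0):
  0x31E5 + 0xFDBF = 0x12FA4 → wrap carry → 0x2FA5
  0x2FA5 + 0xF84D = 0x127F2 → wrap carry → 0x27F3
  0x27F3 + 0xDF63 = 0x10756 → wrap carry → 0x0757
  0x0757 + 0x1B24 = 0x0227B
  0x227B + 0xF2E8 = 0x11563 → wrap carry → 0x1564
  0x1564 + 0x6E9B = 0x083FF
One's-complement sum = 0x83FF.
Checksum = ~0x83FF & 0xFFFF = 0x7C00.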